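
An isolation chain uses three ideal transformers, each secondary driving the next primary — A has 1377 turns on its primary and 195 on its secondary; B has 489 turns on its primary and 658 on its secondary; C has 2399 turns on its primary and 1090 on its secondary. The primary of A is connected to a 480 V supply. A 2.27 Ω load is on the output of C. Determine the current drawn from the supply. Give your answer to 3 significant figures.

Secondary of A: V = 480.00 × 195/1377 = 67.974 V.
Secondary of B: V = 67.974 × 658/489 = 91.466 V.
Secondary of C: V = 91.466 × 1090/2399 = 41.558 V.
I_load = 41.558/2.27 = 18.308 A, so P_out = 41.558 × 18.308 = 760.82 W.
All ideal ⇒ P_in = P_out, so I_supply = 760.82/480 = 1.59 A.

I_supply ≈ 1.59 A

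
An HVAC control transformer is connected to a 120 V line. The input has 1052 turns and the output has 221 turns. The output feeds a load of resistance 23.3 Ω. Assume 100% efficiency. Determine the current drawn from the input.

I_in ≈ 0.227 A

V_out = V_in × N_out/N_in = 120 × 221/1052 = 25.209 V.
I_out = V_out/R = 25.209/23.3 = 1.0819 A.
For an ideal transformer I_in N_in = I_out N_out, so I_in = 1.0819 × 221/1052 = 0.227 A.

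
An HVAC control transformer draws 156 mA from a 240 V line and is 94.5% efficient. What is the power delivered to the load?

P_in = V_p I_p = 240 × 0.156 = 37.440 W.
P_out = η P_in = 0.945 × 37.440 = 35.4 W.

P_out ≈ 35.4 W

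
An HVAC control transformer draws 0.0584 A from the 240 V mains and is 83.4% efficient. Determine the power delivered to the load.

P_out ≈ 11.7 W

P_in = V_p I_p = 240 × 0.0584 = 14.016 W.
P_out = η P_in = 0.834 × 14.016 = 11.7 W.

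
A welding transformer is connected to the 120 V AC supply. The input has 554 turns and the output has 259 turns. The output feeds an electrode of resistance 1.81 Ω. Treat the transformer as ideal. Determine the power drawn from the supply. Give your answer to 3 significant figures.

P ≈ 1740 W

V_out = V_in × N_out/N_in = 120 × 259/554 = 56.101 V.
I_out = V_out/R = 56.101/1.81 = 30.995 A.
I_in = I_out × N_out/N_in = 30.995 × 259/554 = 14.490 A.
P = V_in I_in = 120 × 14.490 = 1740 W.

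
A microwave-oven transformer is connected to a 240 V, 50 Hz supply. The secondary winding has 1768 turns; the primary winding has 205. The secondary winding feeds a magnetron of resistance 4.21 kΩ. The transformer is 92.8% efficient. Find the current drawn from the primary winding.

I_p ≈ 4.57 A

V_s = 240 × 1768/205 = 2069.9 V.
I_s = V_s/R = 2069.9/4210 = 0.49165 A.
P_out = V_s I_s = 2069.9 × 0.49165 = 1017.6 W.
P_in = P_out/η = 1017.6/0.928 = 1096.6 W.
I_p = P_in/V_p = 1096.6/240 = 4.57 A.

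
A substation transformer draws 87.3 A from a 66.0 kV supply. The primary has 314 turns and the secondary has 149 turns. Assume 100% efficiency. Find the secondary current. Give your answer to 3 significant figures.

I_s/I_p = N_p/N_s, so I_s = 87.3 × 314/149 = 184 A.

I_s ≈ 184 A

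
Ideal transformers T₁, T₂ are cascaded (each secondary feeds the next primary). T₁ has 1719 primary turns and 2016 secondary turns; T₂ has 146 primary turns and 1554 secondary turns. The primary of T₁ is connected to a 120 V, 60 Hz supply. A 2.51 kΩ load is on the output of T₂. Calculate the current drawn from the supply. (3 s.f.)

I_supply ≈ 7.45 A

After T₁: V = 120.00 × 2016/1719 = 140.73 V.
After T₂: V = 140.73 × 1554/146 = 1497.9 V.
I_load = 1497.9/2510 = 0.59679 A, so P_out = 1497.9 × 0.59679 = 893.95 W.
All ideal ⇒ P_in = P_out, so I_supply = 893.95/120 = 7.45 A.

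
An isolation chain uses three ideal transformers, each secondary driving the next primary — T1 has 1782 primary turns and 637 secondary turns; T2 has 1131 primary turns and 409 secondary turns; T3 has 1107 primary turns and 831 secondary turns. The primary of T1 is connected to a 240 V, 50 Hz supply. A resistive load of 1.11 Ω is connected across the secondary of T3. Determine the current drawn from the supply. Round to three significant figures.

Secondary of T1: V = 240.00 × 637/1782 = 85.791 V.
Secondary of T2: V = 85.791 × 409/1131 = 31.024 V.
Secondary of T3: V = 31.024 × 831/1107 = 23.289 V.
I_load = 23.289/1.11 = 20.981 A, so P_out = 23.289 × 20.981 = 488.64 W.
All ideal ⇒ P_in = P_out, so I_supply = 488.64/240 = 2.04 A.

I_supply ≈ 2.04 A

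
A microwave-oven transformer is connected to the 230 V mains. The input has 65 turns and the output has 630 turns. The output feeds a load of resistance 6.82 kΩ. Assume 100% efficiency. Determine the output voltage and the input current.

V_out = V_in × N_out/N_in = 230 × 630/65 = 2229.2 V.
I_out = V_out/R = 2229.2/6820 = 0.32687 A.
I_in = I_out × N_out/N_in = 0.32687 × 630/65 = 3.17 A.

V_out ≈ 2230 V, I_in ≈ 3.17 A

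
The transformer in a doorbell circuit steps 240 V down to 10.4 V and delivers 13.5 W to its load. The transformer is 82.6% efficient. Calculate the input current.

I_in ≈ 0.0681 A

P_in = P_out/η = 13.5/0.826 = 16.344 W.
I_in = P_in/V_in = 16.344/240 = 0.0681 A.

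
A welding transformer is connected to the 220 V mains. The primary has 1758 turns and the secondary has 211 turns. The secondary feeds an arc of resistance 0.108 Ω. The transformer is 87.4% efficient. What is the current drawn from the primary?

V_s = 220 × 211/1758 = 26.405 V.
I_s = V_s/R = 26.405/0.108 = 244.49 A.
P_out = V_s I_s = 26.405 × 244.49 = 6455.8 W.
P_in = P_out/η = 6455.8/0.874 = 7386.5 W.
I_p = P_in/V_p = 7386.5/220 = 33.6 A.

I_p ≈ 33.6 A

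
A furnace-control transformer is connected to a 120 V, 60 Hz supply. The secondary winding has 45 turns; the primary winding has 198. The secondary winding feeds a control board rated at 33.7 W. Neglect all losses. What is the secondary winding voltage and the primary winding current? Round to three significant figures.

V_s ≈ 27.3 V, I_p ≈ 0.281 A

V_s = V_p × N_s/N_p = 120 × 45/198 = 27.273 V.
I_s = P/V_s = 33.7/27.273 = 1.2357 A.
I_p = I_s × N_s/N_p = 1.2357 × 45/198 = 0.281 A.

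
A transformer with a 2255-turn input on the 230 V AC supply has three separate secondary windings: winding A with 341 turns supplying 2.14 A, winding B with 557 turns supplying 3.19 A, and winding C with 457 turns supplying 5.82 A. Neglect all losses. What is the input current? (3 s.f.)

V_A = 230 × 341/2255 = 34.780 V; V_B = 230 × 557/2255 = 56.812 V; V_C = 230 × 457/2255 = 46.612 V.
P_out = V_A I_A + V_B I_B + V_C I_C = 34.780×2.14 + 56.812×3.19 + 46.612×5.82 = 74.430 + 181.23 + 271.28 = 526.94 W.
Ideal ⇒ P_in = P_out, so I_in = P_out/V_in = 526.94/230 = 2.29 A.

I_in ≈ 2.29 A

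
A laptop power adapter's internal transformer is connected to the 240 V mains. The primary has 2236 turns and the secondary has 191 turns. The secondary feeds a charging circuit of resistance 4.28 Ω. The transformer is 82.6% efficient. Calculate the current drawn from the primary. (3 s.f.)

I_p ≈ 0.495 A

V_s = 240 × 191/2236 = 20.501 V.
I_s = V_s/R = 20.501/4.28 = 4.7899 A.
P_out = V_s I_s = 20.501 × 4.7899 = 98.198 W.
P_in = P_out/η = 98.198/0.826 = 118.88 W.
I_p = P_in/V_p = 118.88/240 = 0.495 A.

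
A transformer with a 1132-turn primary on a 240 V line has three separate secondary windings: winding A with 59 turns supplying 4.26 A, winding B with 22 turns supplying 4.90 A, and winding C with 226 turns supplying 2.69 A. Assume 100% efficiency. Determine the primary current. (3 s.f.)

I_p ≈ 0.854 A

V_A = 240 × 59/1132 = 12.509 V; V_B = 240 × 22/1132 = 4.6643 V; V_C = 240 × 226/1132 = 47.915 V.
P_out = V_A I_A + V_B I_B + V_C I_C = 12.509×4.26 + 4.6643×4.90 + 47.915×2.69 = 53.288 + 22.855 + 128.89 = 205.03 W.
Ideal ⇒ P_in = P_out, so I_p = P_out/V_p = 205.03/240 = 0.854 A.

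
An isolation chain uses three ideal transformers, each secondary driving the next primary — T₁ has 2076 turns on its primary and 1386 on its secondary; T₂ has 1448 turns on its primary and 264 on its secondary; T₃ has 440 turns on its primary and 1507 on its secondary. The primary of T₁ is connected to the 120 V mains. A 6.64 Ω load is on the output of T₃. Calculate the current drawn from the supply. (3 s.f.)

I_supply ≈ 3.14 A

After T₁: V = 120.00 × 1386/2076 = 80.116 V.
After T₂: V = 80.116 × 264/1448 = 14.607 V.
After T₃: V = 14.607 × 1507/440 = 50.028 V.
I_load = 50.028/6.64 = 7.5343 A, so P_out = 50.028 × 7.5343 = 376.93 W.
All ideal ⇒ P_in = P_out, so I_supply = 376.93/120 = 3.14 A.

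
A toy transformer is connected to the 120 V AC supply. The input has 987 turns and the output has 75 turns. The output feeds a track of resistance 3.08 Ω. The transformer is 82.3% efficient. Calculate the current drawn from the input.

I_in ≈ 0.273 A

V_out = 120 × 75/987 = 9.1185 V.
I_out = V_out/R = 9.1185/3.08 = 2.9606 A.
P_out = V_out I_out = 9.1185 × 2.9606 = 26.996 W.
P_in = P_out/η = 26.996/0.823 = 32.802 W.
I_in = P_in/V_in = 32.802/120 = 0.273 A.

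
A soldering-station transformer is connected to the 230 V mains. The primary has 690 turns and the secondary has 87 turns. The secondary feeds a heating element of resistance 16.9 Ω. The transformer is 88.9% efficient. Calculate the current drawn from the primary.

I_p ≈ 0.243 A

V_s = 230 × 87/690 = 29.000 V.
I_s = V_s/R = 29.000/16.9 = 1.7160 A.
P_out = V_s I_s = 29.000 × 1.7160 = 49.763 W.
P_in = P_out/η = 49.763/0.889 = 55.977 W.
I_p = P_in/V_p = 55.977/230 = 0.243 A.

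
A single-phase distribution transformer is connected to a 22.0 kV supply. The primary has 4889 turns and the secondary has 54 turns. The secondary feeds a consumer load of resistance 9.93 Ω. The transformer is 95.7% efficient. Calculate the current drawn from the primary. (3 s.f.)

V_s = 22000 × 54/4889 = 242.99 V.
I_s = V_s/R = 242.99/9.93 = 24.471 A.
P_out = V_s I_s = 242.99 × 24.471 = 5946.3 W.
P_in = P_out/η = 5946.3/0.957 = 6213.4 W.
I_p = P_in/V_p = 6213.4/22000 = 0.282 A.

I_p ≈ 0.282 A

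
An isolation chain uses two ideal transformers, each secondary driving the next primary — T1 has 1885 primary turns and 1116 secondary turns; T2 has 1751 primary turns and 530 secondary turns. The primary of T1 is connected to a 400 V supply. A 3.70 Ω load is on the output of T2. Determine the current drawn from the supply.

I_supply ≈ 3.47 A

After T1: V = 400.00 × 1116/1885 = 236.82 V.
After T2: V = 236.82 × 530/1751 = 71.681 V.
I_load = 71.681/3.70 = 19.373 A, so P_out = 71.681 × 19.373 = 1388.7 W.
All ideal ⇒ P_in = P_out, so I_supply = 1388.7/400 = 3.47 A.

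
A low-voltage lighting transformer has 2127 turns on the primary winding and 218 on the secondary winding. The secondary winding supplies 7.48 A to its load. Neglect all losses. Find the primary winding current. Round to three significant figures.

For an ideal transformer I_p/I_s = N_s/N_p, so I_p = 7.48 × 218/2127 = 0.767 A.

I_p ≈ 0.767 A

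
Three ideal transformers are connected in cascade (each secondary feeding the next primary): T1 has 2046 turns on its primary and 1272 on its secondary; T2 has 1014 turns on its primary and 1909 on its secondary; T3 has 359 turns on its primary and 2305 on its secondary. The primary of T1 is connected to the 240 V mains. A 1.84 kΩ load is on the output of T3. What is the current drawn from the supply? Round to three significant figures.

I_supply ≈ 7.37 A

After T1: V = 240.00 × 1272/2046 = 149.21 V.
After T2: V = 149.21 × 1909/1014 = 280.91 V.
After T3: V = 280.91 × 2305/359 = 1803.6 V.
I_load = 1803.6/1840 = 0.98021 A, so P_out = 1803.6 × 0.98021 = 1767.9 W.
All ideal ⇒ P_in = P_out, so I_supply = 1767.9/240 = 7.37 A.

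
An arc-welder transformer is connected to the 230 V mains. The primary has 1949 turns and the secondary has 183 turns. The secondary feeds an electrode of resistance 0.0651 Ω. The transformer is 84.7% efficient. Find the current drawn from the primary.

I_p ≈ 36.8 A

V_s = 230 × 183/1949 = 21.596 V.
I_s = V_s/R = 21.596/0.0651 = 331.73 A.
P_out = V_s I_s = 21.596 × 331.73 = 7164.0 W.
P_in = P_out/η = 7164.0/0.847 = 8458.0 W.
I_p = P_in/V_p = 8458.0/230 = 36.8 A.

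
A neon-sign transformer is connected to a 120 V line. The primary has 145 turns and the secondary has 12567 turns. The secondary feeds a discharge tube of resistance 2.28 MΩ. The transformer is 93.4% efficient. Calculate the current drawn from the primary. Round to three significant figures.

V_s = 120 × 12567/145 = 10400 V.
I_s = V_s/R = 10400/(2.28×10^6) = 0.0045615 A.
P_out = V_s I_s = 10400 × 0.0045615 = 47.441 W.
P_in = P_out/η = 47.441/0.934 = 50.793 W.
I_p = P_in/V_p = 50.793/120 = 0.423 A.

I_p ≈ 0.423 A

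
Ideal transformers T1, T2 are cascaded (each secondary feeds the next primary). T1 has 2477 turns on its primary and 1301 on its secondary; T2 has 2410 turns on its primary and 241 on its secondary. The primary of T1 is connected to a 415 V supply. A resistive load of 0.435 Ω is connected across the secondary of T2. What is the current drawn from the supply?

I_supply ≈ 2.63 A

After T1: V = 415.00 × 1301/2477 = 217.97 V.
After T2: V = 217.97 × 241/2410 = 21.797 V.
I_load = 21.797/0.435 = 50.108 A, so P_out = 21.797 × 50.108 = 1092.2 W.
All ideal ⇒ P_in = P_out, so I_supply = 1092.2/415 = 2.63 A.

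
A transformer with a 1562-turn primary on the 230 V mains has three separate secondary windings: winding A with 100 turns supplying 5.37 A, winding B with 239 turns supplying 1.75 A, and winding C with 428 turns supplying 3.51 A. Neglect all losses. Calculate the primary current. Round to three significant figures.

V_A = 230 × 100/1562 = 14.725 V; V_B = 230 × 239/1562 = 35.192 V; V_C = 230 × 428/1562 = 63.022 V.
P_out = V_A I_A + V_B I_B + V_C I_C = 14.725×5.37 + 35.192×1.75 + 63.022×3.51 = 79.072 + 61.586 + 221.21 = 361.86 W.
Ideal ⇒ P_in = P_out, so I_p = P_out/V_p = 361.86/230 = 1.57 A.

I_p ≈ 1.57 A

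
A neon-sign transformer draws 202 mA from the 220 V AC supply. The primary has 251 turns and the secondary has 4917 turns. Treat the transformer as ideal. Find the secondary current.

I_s/I_p = N_p/N_s, so I_s = 0.202 × 251/4917 = 0.0103 A.

I_s ≈ 0.0103 A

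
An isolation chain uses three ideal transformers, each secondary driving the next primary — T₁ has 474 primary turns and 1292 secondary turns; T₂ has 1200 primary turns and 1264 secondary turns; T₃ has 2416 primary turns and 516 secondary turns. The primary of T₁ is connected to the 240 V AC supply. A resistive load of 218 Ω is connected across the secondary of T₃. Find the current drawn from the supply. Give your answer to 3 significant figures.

After T₁: V = 240.00 × 1292/474 = 654.18 V.
After T₂: V = 654.18 × 1264/1200 = 689.07 V.
After T₃: V = 689.07 × 516/2416 = 147.17 V.
I_load = 147.17/218 = 0.67508 A, so P_out = 147.17 × 0.67508 = 99.351 W.
All ideal ⇒ P_in = P_out, so I_supply = 99.351/240 = 0.414 A.

I_supply ≈ 0.414 A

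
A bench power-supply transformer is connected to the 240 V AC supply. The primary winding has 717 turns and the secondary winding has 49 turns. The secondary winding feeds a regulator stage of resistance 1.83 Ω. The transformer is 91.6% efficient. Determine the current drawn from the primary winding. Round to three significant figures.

V_s = 240 × 49/717 = 16.402 V.
I_s = V_s/R = 16.402/1.83 = 8.9627 A.
P_out = V_s I_s = 16.402 × 8.9627 = 147.00 W.
P_in = P_out/η = 147.00/0.916 = 160.48 W.
I_p = P_in/V_p = 160.48/240 = 0.669 A.

I_p ≈ 0.669 A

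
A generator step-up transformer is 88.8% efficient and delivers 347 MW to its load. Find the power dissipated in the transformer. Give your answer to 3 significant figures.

P_loss ≈ 4.38×10^7 W

P_in = P_out/η = 3.47×10^8/0.888 = 3.90766×10^8 W.
P_loss = P_in − P_out = 3.90766×10^8 − 3.47×10^8 = 4.38×10^7 W.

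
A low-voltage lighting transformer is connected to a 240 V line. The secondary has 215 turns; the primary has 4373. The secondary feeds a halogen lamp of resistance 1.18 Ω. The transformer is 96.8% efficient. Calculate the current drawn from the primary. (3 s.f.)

I_p ≈ 0.508 A

V_s = 240 × 215/4373 = 11.800 V.
I_s = V_s/R = 11.800/1.18 = 9.9997 A.
P_out = V_s I_s = 11.800 × 9.9997 = 117.99 W.
P_in = P_out/η = 117.99/0.968 = 121.89 W.
I_p = P_in/V_p = 121.89/240 = 0.508 A.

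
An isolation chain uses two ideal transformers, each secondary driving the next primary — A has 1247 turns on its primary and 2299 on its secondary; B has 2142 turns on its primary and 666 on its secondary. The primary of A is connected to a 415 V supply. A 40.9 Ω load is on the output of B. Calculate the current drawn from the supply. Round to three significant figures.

I_supply ≈ 3.33 A

Secondary of A: V = 415.00 × 2299/1247 = 765.10 V.
Secondary of B: V = 765.10 × 666/2142 = 237.89 V.
I_load = 237.89/40.9 = 5.8164 A, so P_out = 237.89 × 5.8164 = 1383.7 W.
All ideal ⇒ P_in = P_out, so I_supply = 1383.7/415 = 3.33 A.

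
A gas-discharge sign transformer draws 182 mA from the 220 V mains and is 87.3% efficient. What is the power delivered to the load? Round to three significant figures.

P_out ≈ 35.0 W

P_in = V_p I_p = 220 × 0.182 = 40.040 W.
P_out = η P_in = 0.873 × 40.040 = 35.0 W.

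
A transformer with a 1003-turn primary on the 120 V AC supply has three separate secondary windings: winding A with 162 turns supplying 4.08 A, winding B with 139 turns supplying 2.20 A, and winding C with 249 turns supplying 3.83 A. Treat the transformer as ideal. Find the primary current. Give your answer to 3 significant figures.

V_A = 120 × 162/1003 = 19.382 V; V_B = 120 × 139/1003 = 16.630 V; V_C = 120 × 249/1003 = 29.791 V.
P_out = V_A I_A + V_B I_B + V_C I_C = 19.382×4.08 + 16.630×2.20 + 29.791×3.83 = 79.078 + 36.586 + 114.10 = 229.76 W.
Ideal ⇒ P_in = P_out, so I_p = P_out/V_p = 229.76/120 = 1.91 A.

I_p ≈ 1.91 A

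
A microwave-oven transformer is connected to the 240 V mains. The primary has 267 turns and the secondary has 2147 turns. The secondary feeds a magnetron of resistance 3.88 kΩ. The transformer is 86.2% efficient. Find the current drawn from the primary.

I_p ≈ 4.64 A

V_s = 240 × 2147/267 = 1929.9 V.
I_s = V_s/R = 1929.9/3880 = 0.49739 A.
P_out = V_s I_s = 1929.9 × 0.49739 = 959.91 W.
P_in = P_out/η = 959.91/0.862 = 1113.6 W.
I_p = P_in/V_p = 1113.6/240 = 4.64 A.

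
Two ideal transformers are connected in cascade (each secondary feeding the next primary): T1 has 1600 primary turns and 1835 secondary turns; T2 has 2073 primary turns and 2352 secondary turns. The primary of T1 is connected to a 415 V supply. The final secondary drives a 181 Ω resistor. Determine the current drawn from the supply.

I_supply ≈ 3.88 A

Secondary of T1: V = 415.00 × 1835/1600 = 475.95 V.
Secondary of T2: V = 475.95 × 2352/2073 = 540.01 V.
I_load = 540.01/181 = 2.9835 A, so P_out = 540.01 × 2.9835 = 1611.1 W.
All ideal ⇒ P_in = P_out, so I_supply = 1611.1/415 = 3.88 A.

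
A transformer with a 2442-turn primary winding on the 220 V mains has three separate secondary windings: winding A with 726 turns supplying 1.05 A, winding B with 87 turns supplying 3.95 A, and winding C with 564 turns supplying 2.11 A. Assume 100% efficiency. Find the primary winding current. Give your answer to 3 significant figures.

I_p ≈ 0.940 A

V_A = 220 × 726/2442 = 65.405 V; V_B = 220 × 87/2442 = 7.8378 V; V_C = 220 × 564/2442 = 50.811 V.
P_out = V_A I_A + V_B I_B + V_C I_C = 65.405×1.05 + 7.8378×3.95 + 50.811×2.11 = 68.676 + 30.959 + 107.21 = 206.85 W.
Ideal ⇒ P_in = P_out, so I_p = P_out/V_p = 206.85/220 = 0.940 A.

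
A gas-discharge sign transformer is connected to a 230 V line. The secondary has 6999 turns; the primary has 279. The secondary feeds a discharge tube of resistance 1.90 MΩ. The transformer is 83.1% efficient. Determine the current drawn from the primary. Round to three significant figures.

V_s = 230 × 6999/279 = 5769.8 V.
I_s = V_s/R = 5769.8/(1.90×10^6) = 0.0030367 A.
P_out = V_s I_s = 5769.8 × 0.0030367 = 17.521 W.
P_in = P_out/η = 17.521/0.831 = 21.085 W.
I_p = P_in/V_p = 21.085/230 = 0.0917 A.

I_p ≈ 0.0917 A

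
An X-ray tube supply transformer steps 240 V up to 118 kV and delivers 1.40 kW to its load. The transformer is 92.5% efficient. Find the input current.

I_in ≈ 6.31 A

P_in = P_out/η = 1400/0.925 = 1513.5 W.
I_in = P_in/V_in = 1513.5/240 = 6.31 A.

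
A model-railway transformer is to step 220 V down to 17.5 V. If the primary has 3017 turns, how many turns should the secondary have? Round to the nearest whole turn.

N_s = 240 turns

N_s/N_p = V_s/V_p, so N_s = 3017 × 17.5/220 = 240.0 ≈ 240 turns.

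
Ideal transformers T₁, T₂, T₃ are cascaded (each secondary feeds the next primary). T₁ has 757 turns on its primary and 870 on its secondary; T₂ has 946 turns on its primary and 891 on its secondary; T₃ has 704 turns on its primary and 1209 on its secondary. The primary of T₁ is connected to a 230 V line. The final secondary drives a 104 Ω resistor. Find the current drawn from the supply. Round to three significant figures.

After T₁: V = 230.00 × 870/757 = 264.33 V.
After T₂: V = 264.33 × 891/946 = 248.96 V.
After T₃: V = 248.96 × 1209/704 = 427.55 V.
I_load = 427.55/104 = 4.1111 A, so P_out = 427.55 × 4.1111 = 1757.7 W.
All ideal ⇒ P_in = P_out, so I_supply = 1757.7/230 = 7.64 A.

I_supply ≈ 7.64 A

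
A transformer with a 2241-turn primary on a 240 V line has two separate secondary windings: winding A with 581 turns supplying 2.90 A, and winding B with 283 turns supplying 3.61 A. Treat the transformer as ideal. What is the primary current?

V_A = 240 × 581/2241 = 62.222 V; V_B = 240 × 283/2241 = 30.308 V.
P_out = V_A I_A + V_B I_B = 62.222×2.90 + 30.308×3.61 = 180.44 + 109.41 = 289.86 W.
Ideal ⇒ P_in = P_out, so I_p = P_out/V_p = 289.86/240 = 1.21 A.

I_p ≈ 1.21 A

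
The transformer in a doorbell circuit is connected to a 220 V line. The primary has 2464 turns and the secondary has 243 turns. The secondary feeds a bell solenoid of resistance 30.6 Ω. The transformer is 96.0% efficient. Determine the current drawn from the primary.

I_p ≈ 0.0728 A

V_s = 220 × 243/2464 = 21.696 V.
I_s = V_s/R = 21.696/30.6 = 0.70903 A.
P_out = V_s I_s = 21.696 × 0.70903 = 15.383 W.
P_in = P_out/η = 15.383/0.960 = 16.024 W.
I_p = P_in/V_p = 16.024/220 = 0.0728 A.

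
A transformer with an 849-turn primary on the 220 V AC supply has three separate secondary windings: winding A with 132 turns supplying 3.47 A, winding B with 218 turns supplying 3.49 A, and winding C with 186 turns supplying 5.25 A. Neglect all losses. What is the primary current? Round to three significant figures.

I_p ≈ 2.59 A

V_A = 220 × 132/849 = 34.205 V; V_B = 220 × 218/849 = 56.490 V; V_C = 220 × 186/849 = 48.198 V.
P_out = V_A I_A + V_B I_B + V_C I_C = 34.205×3.47 + 56.490×3.49 + 48.198×5.25 = 118.69 + 197.15 + 253.04 = 568.88 W.
Ideal ⇒ P_in = P_out, so I_p = P_out/V_p = 568.88/220 = 2.59 A.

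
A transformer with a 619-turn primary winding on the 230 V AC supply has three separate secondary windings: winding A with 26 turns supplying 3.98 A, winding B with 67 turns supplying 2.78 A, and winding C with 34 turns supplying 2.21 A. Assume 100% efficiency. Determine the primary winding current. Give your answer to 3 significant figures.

I_p ≈ 0.589 A

V_A = 230 × 26/619 = 9.6607 V; V_B = 230 × 67/619 = 24.895 V; V_C = 230 × 34/619 = 12.633 V.
P_out = V_A I_A + V_B I_B + V_C I_C = 9.6607×3.98 + 24.895×2.78 + 12.633×2.21 = 38.450 + 69.208 + 27.920 = 135.58 W.
Ideal ⇒ P_in = P_out, so I_p = P_out/V_p = 135.58/230 = 0.589 A.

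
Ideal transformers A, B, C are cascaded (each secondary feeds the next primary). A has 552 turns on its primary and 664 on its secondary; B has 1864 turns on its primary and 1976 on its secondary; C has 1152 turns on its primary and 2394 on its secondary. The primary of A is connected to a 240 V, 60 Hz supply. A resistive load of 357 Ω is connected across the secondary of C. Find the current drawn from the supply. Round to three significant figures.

I_supply ≈ 4.72 A

Secondary of A: V = 240.00 × 664/552 = 288.70 V.
Secondary of B: V = 288.70 × 1976/1864 = 306.04 V.
Secondary of C: V = 306.04 × 2394/1152 = 635.99 V.
I_load = 635.99/357 = 1.7815 A, so P_out = 635.99 × 1.7815 = 1133.0 W.
All ideal ⇒ P_in = P_out, so I_supply = 1133.0/240 = 4.72 A.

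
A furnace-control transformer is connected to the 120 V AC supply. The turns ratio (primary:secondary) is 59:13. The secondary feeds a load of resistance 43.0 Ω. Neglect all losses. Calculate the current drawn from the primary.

I_p ≈ 0.135 A

V_s = V_p × N_s/N_p = 120 × 13/59 = 26.441 V.
I_s = V_s/R = 26.441/43.0 = 0.61490 A.
For an ideal transformer I_p N_p = I_s N_s, so I_p = 0.61490 × 13/59 = 0.135 A.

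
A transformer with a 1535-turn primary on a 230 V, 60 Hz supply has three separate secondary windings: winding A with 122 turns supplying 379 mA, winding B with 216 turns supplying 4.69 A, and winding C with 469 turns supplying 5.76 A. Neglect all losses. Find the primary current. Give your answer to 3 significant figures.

V_A = 230 × 122/1535 = 18.280 V; V_B = 230 × 216/1535 = 32.365 V; V_C = 230 × 469/1535 = 70.274 V.
P_out = V_A I_A + V_B I_B + V_C I_C = 18.280×0.379 + 32.365×4.69 + 70.274×5.76 = 6.9282 + 151.79 + 404.78 = 563.50 W.
Ideal ⇒ P_in = P_out, so I_p = P_out/V_p = 563.50/230 = 2.45 A.

I_p ≈ 2.45 A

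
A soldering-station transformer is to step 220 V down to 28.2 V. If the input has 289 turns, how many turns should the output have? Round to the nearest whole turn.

N_out = 37 turns

N_out/N_in = V_out/V_in, so N_out = 289 × 28.2/220 = 37.0 ≈ 37 turns.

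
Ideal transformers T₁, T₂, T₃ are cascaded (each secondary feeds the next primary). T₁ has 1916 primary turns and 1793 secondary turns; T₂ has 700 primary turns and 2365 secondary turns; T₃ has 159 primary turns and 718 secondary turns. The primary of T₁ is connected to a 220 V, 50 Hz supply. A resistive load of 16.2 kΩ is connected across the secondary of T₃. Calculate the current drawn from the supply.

I_supply ≈ 2.77 A

Secondary of T₁: V = 220.00 × 1793/1916 = 205.88 V.
Secondary of T₂: V = 205.88 × 2365/700 = 695.57 V.
Secondary of T₃: V = 695.57 × 718/159 = 3141.0 V.
I_load = 3141.0/16200 = 0.19389 A, so P_out = 3141.0 × 0.19389 = 609.00 W.
All ideal ⇒ P_in = P_out, so I_supply = 609.00/220 = 2.77 A.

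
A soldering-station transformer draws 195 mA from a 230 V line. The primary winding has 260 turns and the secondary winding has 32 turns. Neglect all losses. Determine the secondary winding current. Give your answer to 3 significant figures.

I_s/I_p = N_p/N_s, so I_s = 0.195 × 260/32 = 1.58 A.

I_s ≈ 1.58 A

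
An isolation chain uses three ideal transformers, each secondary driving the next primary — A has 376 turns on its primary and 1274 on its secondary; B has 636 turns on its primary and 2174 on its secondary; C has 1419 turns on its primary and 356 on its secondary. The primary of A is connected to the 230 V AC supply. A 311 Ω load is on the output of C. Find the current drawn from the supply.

I_supply ≈ 6.24 A

After A: V = 230.00 × 1274/376 = 779.31 V.
After B: V = 779.31 × 2174/636 = 2663.9 V.
After C: V = 2663.9 × 356/1419 = 668.31 V.
I_load = 668.31/311 = 2.1489 A, so P_out = 668.31 × 2.1489 = 1436.1 W.
All ideal ⇒ P_in = P_out, so I_supply = 1436.1/230 = 6.24 A.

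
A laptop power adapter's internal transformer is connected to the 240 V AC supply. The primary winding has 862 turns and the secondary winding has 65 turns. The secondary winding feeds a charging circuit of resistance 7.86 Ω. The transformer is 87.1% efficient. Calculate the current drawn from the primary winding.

V_s = 240 × 65/862 = 18.097 V.
I_s = V_s/R = 18.097/7.86 = 2.3025 A.
P_out = V_s I_s = 18.097 × 2.3025 = 41.669 W.
P_in = P_out/η = 41.669/0.871 = 47.840 W.
I_p = P_in/V_p = 47.840/240 = 0.199 A.

I_p ≈ 0.199 A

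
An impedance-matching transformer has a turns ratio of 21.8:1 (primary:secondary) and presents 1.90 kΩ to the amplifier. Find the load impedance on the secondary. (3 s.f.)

Z_s = Z_p/(N_p/N_s)² = 1900/21.8² = 4.00 Ω.

Z_s ≈ 4.00 Ω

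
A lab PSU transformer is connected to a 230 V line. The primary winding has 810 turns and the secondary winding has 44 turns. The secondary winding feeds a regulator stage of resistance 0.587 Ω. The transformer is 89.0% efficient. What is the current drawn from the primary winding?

V_s = 230 × 44/810 = 12.494 V.
I_s = V_s/R = 12.494/0.587 = 21.284 A.
P_out = V_s I_s = 12.494 × 21.284 = 265.92 W.
P_in = P_out/η = 265.92/0.890 = 298.79 W.
I_p = P_in/V_p = 298.79/230 = 1.30 A.

I_p ≈ 1.30 A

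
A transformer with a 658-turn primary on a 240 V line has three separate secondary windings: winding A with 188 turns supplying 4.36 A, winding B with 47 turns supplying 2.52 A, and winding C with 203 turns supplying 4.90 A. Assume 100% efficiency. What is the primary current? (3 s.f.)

V_A = 240 × 188/658 = 68.571 V; V_B = 240 × 47/658 = 17.143 V; V_C = 240 × 203/658 = 74.043 V.
P_out = V_A I_A + V_B I_B + V_C I_C = 68.571×4.36 + 17.143×2.52 + 74.043×4.90 = 298.97 + 43.200 + 362.81 = 704.98 W.
Ideal ⇒ P_in = P_out, so I_p = P_out/V_p = 704.98/240 = 2.94 A.

I_p ≈ 2.94 A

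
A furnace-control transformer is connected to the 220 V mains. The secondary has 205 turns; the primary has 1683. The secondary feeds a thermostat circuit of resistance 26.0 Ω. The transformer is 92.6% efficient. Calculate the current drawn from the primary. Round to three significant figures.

V_s = 220 × 205/1683 = 26.797 V.
I_s = V_s/R = 26.797/26.0 = 1.0307 A.
P_out = V_s I_s = 26.797 × 1.0307 = 27.619 W.
P_in = P_out/η = 27.619/0.926 = 29.826 W.
I_p = P_in/V_p = 29.826/220 = 0.136 A.

I_p ≈ 0.136 A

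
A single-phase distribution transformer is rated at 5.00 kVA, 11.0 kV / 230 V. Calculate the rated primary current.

I_p = S/V_p = 5000/11000 = 0.455 A.

I_p ≈ 0.455 A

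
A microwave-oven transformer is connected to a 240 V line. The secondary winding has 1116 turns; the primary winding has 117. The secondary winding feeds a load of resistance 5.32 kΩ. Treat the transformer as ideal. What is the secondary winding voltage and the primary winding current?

V_s ≈ 2290 V, I_p ≈ 4.10 A

V_s = V_p × N_s/N_p = 240 × 1116/117 = 2289.2 V.
I_s = V_s/R = 2289.2/5320 = 0.43031 A.
I_p = I_s × N_s/N_p = 0.43031 × 1116/117 = 4.10 A.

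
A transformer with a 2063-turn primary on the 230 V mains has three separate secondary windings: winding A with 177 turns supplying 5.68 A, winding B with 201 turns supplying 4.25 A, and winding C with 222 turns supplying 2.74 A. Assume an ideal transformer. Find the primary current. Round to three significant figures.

V_A = 230 × 177/2063 = 19.733 V; V_B = 230 × 201/2063 = 22.409 V; V_C = 230 × 222/2063 = 24.750 V.
P_out = V_A I_A + V_B I_B + V_C I_C = 19.733×5.68 + 22.409×4.25 + 24.750×2.74 = 112.09 + 95.239 + 67.816 = 275.14 W.
Ideal ⇒ P_in = P_out, so I_p = P_out/V_p = 275.14/230 = 1.20 A.

I_p ≈ 1.20 A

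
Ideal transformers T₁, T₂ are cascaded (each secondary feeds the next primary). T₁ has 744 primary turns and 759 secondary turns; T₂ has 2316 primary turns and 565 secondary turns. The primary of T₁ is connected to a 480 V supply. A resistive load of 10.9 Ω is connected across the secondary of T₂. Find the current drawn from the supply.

I_supply ≈ 2.73 A

Secondary of T₁: V = 480.00 × 759/744 = 489.68 V.
Secondary of T₂: V = 489.68 × 565/2316 = 119.46 V.
I_load = 119.46/10.9 = 10.960 A, so P_out = 119.46 × 10.960 = 1309.2 W.
All ideal ⇒ P_in = P_out, so I_supply = 1309.2/480 = 2.73 A.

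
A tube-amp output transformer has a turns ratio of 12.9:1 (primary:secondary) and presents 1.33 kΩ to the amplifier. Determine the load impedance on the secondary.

Z_s = Z_p/(N_p/N_s)² = 1330/12.9² = 7.99 Ω.

Z_s ≈ 7.99 Ω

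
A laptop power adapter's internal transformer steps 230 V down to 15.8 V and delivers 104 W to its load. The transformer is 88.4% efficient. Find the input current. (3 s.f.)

P_in = P_out/η = 104/0.884 = 117.65 W.
I_in = P_in/V_in = 117.65/230 = 0.512 A.

I_in ≈ 0.512 A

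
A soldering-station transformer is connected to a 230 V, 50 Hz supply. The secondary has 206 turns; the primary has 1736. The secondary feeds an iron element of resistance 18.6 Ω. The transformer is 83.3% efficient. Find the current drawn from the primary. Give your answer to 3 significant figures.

I_p ≈ 0.209 A

V_s = 230 × 206/1736 = 27.293 V.
I_s = V_s/R = 27.293/18.6 = 1.4673 A.
P_out = V_s I_s = 27.293 × 1.4673 = 40.048 W.
P_in = P_out/η = 40.048/0.833 = 48.076 W.
I_p = P_in/V_p = 48.076/230 = 0.209 A.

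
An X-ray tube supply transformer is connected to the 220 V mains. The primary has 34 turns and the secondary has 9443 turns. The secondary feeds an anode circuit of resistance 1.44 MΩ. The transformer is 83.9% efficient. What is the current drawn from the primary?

I_p ≈ 14.0 A

V_s = 220 × 9443/34 = 61102 V.
I_s = V_s/R = 61102/(1.44×10^6) = 0.042432 A.
P_out = V_s I_s = 61102 × 0.042432 = 2592.7 W.
P_in = P_out/η = 2592.7/0.839 = 3090.2 W.
I_p = P_in/V_p = 3090.2/220 = 14.0 A.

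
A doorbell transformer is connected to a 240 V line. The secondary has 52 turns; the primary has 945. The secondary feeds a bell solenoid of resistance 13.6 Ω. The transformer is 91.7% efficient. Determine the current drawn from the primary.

V_s = 240 × 52/945 = 13.206 V.
I_s = V_s/R = 13.206/13.6 = 0.97106 A.
P_out = V_s I_s = 13.206 × 0.97106 = 12.824 W.
P_in = P_out/η = 12.824/0.917 = 13.985 W.
I_p = P_in/V_p = 13.985/240 = 0.0583 A.

I_p ≈ 0.0583 A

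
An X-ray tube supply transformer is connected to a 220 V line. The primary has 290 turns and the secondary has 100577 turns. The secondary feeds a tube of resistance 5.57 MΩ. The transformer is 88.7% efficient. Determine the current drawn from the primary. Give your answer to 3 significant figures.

I_p ≈ 5.36 A

V_s = 220 × 100577/290 = 76300 V.
I_s = V_s/R = 76300/(5.57×10^6) = 0.013698 A.
P_out = V_s I_s = 76300 × 0.013698 = 1045.2 W.
P_in = P_out/η = 1045.2/0.887 = 1178.3 W.
I_p = P_in/V_p = 1178.3/220 = 5.36 A.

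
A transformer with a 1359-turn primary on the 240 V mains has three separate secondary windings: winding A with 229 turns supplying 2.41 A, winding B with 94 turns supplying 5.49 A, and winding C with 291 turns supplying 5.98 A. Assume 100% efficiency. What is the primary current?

I_p ≈ 2.07 A

V_A = 240 × 229/1359 = 40.442 V; V_B = 240 × 94/1359 = 16.600 V; V_C = 240 × 291/1359 = 51.391 V.
P_out = V_A I_A + V_B I_B + V_C I_C = 40.442×2.41 + 16.600×5.49 + 51.391×5.98 = 97.464 + 91.136 + 307.32 = 495.92 W.
Ideal ⇒ P_in = P_out, so I_p = P_out/V_p = 495.92/240 = 2.07 A.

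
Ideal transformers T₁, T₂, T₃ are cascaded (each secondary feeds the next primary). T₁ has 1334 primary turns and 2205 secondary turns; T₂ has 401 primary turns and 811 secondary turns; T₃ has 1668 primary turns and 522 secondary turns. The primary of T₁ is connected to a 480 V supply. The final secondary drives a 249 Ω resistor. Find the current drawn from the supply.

After T₁: V = 480.00 × 2205/1334 = 793.40 V.
After T₂: V = 793.40 × 811/401 = 1604.6 V.
After T₃: V = 1604.6 × 522/1668 = 502.16 V.
I_load = 502.16/249 = 2.0167 A, so P_out = 502.16 × 2.0167 = 1012.7 W.
All ideal ⇒ P_in = P_out, so I_supply = 1012.7/480 = 2.11 A.

I_supply ≈ 2.11 A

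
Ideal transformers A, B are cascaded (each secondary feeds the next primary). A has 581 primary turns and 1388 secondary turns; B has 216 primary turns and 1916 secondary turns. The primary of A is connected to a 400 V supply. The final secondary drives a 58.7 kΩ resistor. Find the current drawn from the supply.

I_supply ≈ 3.06 A

Secondary of A: V = 400.00 × 1388/581 = 955.59 V.
Secondary of B: V = 955.59 × 1916/216 = 8476.5 V.
I_load = 8476.5/58700 = 0.14440 A, so P_out = 8476.5 × 0.14440 = 1224.0 W.
All ideal ⇒ P_in = P_out, so I_supply = 1224.0/400 = 3.06 A.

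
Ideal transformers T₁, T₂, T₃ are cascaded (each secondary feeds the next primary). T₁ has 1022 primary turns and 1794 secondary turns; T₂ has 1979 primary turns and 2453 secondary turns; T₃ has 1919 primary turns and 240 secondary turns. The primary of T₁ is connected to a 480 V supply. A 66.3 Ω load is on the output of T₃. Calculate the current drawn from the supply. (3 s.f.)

I_supply ≈ 0.536 A

Secondary of T₁: V = 480.00 × 1794/1022 = 842.58 V.
Secondary of T₂: V = 842.58 × 2453/1979 = 1044.4 V.
Secondary of T₃: V = 1044.4 × 240/1919 = 130.62 V.
I_load = 130.62/66.3 = 1.9701 A, so P_out = 130.62 × 1.9701 = 257.33 W.
All ideal ⇒ P_in = P_out, so I_supply = 257.33/480 = 0.536 A.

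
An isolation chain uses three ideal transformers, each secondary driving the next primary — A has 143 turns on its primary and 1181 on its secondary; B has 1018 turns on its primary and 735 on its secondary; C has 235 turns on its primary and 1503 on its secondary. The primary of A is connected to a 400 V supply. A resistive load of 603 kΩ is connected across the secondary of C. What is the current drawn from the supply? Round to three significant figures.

I_supply ≈ 0.965 A

After A: V = 400.00 × 1181/143 = 3303.5 V.
After B: V = 3303.5 × 735/1018 = 2385.1 V.
After C: V = 2385.1 × 1503/235 = 15255 V.
I_load = 15255/603000 = 0.025298 A, so P_out = 15255 × 0.025298 = 385.92 W.
All ideal ⇒ P_in = P_out, so I_supply = 385.92/400 = 0.965 A.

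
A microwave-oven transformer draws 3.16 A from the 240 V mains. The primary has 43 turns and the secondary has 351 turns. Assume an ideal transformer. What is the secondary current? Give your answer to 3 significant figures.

I_s/I_p = N_p/N_s, so I_s = 3.16 × 43/351 = 0.387 A.

I_s ≈ 0.387 A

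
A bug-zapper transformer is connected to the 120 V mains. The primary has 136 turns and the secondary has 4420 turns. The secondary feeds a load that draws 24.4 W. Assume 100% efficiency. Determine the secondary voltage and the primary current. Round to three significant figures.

V_s = V_p × N_s/N_p = 120 × 4420/136 = 3900.0 V.
I_s = P/V_s = 24.4/3900.0 = 0.0062564 A.
I_p = I_s × N_s/N_p = 0.0062564 × 4420/136 = 0.203 A.

V_s ≈ 3900 V, I_p ≈ 0.203 A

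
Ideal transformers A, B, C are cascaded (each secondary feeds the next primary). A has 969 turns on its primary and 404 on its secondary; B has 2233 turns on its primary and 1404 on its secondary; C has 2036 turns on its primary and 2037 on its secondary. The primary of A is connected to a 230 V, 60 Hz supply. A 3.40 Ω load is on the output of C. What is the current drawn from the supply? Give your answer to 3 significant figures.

I_supply ≈ 4.65 A

After A: V = 230.00 × 404/969 = 95.893 V.
After B: V = 95.893 × 1404/2233 = 60.293 V.
After C: V = 60.293 × 2037/2036 = 60.322 V.
I_load = 60.322/3.40 = 17.742 A, so P_out = 60.322 × 17.742 = 1070.2 W.
All ideal ⇒ P_in = P_out, so I_supply = 1070.2/230 = 4.65 A.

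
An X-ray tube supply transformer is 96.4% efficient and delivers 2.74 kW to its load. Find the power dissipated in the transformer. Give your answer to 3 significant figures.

P_in = P_out/η = 2740/0.964 = 2842.32 W.
P_loss = P_in − P_out = 2842.32 − 2740 = 102 W.

P_loss ≈ 102 W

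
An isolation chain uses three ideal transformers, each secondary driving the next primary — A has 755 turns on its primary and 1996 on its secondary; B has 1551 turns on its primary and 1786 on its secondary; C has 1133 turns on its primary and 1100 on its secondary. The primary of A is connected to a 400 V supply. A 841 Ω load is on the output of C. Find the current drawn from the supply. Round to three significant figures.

I_supply ≈ 4.15 A

After A: V = 400.00 × 1996/755 = 1057.5 V.
After B: V = 1057.5 × 1786/1551 = 1217.7 V.
After C: V = 1217.7 × 1100/1133 = 1182.2 V.
I_load = 1182.2/841 = 1.4058 A, so P_out = 1182.2 × 1.4058 = 1661.9 W.
All ideal ⇒ P_in = P_out, so I_supply = 1661.9/400 = 4.15 A.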